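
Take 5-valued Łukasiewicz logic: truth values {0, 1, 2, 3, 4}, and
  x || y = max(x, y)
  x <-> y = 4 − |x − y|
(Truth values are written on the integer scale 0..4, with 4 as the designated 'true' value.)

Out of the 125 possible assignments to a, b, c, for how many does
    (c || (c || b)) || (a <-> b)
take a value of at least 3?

value 4: 61 assignments (counts)
value 3: 43 assignments (counts)
value 2: 15 assignments
value 1: 5 assignments
value 0: 1 assignment
So 104 of the 125 assignments meet the threshold.

104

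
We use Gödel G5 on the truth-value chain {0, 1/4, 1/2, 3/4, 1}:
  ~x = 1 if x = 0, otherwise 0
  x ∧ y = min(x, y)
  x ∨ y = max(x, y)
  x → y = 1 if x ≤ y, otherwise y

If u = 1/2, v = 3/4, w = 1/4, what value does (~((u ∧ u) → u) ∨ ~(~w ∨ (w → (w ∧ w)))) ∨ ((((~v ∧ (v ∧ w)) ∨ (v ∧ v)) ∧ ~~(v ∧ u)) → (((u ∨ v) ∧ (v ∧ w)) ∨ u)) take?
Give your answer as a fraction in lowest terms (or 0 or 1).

1/2

u ∧ u = 1/2 ∧ 1/2 = 1/2
(u ∧ u) → u = 1/2 → 1/2 = 1
~((u ∧ u) → u) = ~1 = 0
~w = ~1/4 = 0
w ∧ w = 1/4 ∧ 1/4 = 1/4
w → (w ∧ w) = 1/4 → 1/4 = 1
~w ∨ (w → (w ∧ w)) = 0 ∨ 1 = 1
~(~w ∨ (w → (w ∧ w))) = ~1 = 0
~((u ∧ u) → u) ∨ ~(~w ∨ (w → (w ∧ w))) = 0 ∨ 0 = 0
~v = ~3/4 = 0
v ∧ w = 3/4 ∧ 1/4 = 1/4
~v ∧ (v ∧ w) = 0 ∧ 1/4 = 0
v ∧ v = 3/4 ∧ 3/4 = 3/4
(~v ∧ (v ∧ w)) ∨ (v ∧ v) = 0 ∨ 3/4 = 3/4
v ∧ u = 3/4 ∧ 1/2 = 1/2
~(v ∧ u) = ~1/2 = 0
~~(v ∧ u) = ~0 = 1
((~v ∧ (v ∧ w)) ∨ (v ∧ v)) ∧ ~~(v ∧ u) = 3/4 ∧ 1 = 3/4
u ∨ v = 1/2 ∨ 3/4 = 3/4
v ∧ w = 3/4 ∧ 1/4 = 1/4
(u ∨ v) ∧ (v ∧ w) = 3/4 ∧ 1/4 = 1/4
((u ∨ v) ∧ (v ∧ w)) ∨ u = 1/4 ∨ 1/2 = 1/2
(((~v ∧ (v ∧ w)) ∨ (v ∧ v)) ∧ ~~(v ∧ u)) → (((u ∨ v) ∧ (v ∧ w)) ∨ u) = 3/4 → 1/2 = 1/2
(~((u ∧ u) → u) ∨ ~(~w ∨ (w → (w ∧ w)))) ∨ ((((~v ∧ (v ∧ w)) ∨ (v ∧ v)) ∧ ~~(v ∧ u)) → (((u ∨ v) ∧ (v ∧ w)) ∨ u)) = 0 ∨ 1/2 = 1/2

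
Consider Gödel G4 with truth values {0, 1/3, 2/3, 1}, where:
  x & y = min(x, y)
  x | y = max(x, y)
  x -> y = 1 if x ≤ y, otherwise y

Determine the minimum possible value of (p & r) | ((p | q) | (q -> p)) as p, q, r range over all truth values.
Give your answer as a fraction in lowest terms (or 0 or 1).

Take p = 0, q = 1/3, r = 0:
p & r = 0 & 0 = 0
p | q = 0 | 1/3 = 1/3
q -> p = 1/3 -> 0 = 0
(p | q) | (q -> p) = 1/3 | 0 = 1/3
(p & r) | ((p | q) | (q -> p)) = 0 | 1/3 = 1/3
No assignment yields a value below 1/3, so this is the minimum.

1/3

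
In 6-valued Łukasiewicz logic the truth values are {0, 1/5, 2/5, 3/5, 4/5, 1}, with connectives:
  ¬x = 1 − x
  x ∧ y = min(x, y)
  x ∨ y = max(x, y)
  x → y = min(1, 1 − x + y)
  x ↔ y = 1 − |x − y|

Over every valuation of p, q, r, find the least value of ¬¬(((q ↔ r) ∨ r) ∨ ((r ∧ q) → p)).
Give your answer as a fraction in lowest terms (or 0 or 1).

Take p = 0, q = 4/5, r = 2/5:
q ↔ r = 4/5 ↔ 2/5 = 3/5
(q ↔ r) ∨ r = 3/5 ∨ 2/5 = 3/5
r ∧ q = 2/5 ∧ 4/5 = 2/5
(r ∧ q) → p = 2/5 → 0 = 3/5
((q ↔ r) ∨ r) ∨ ((r ∧ q) → p) = 3/5 ∨ 3/5 = 3/5
¬(((q ↔ r) ∨ r) ∨ ((r ∧ q) → p)) = ¬3/5 = 2/5
¬¬(((q ↔ r) ∨ r) ∨ ((r ∧ q) → p)) = ¬2/5 = 3/5
No assignment yields a value below 3/5, so this is the minimum.

3/5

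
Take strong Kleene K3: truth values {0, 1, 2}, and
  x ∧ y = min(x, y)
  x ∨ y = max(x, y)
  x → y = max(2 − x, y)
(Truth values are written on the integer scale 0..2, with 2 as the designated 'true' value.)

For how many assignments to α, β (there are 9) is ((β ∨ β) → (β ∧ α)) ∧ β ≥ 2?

1

α = 0, β = 0 ↦ 0  <
α = 0, β = 1 ↦ 1  <
α = 0, β = 2 ↦ 0  <
α = 1, β = 0 ↦ 0  <
α = 1, β = 1 ↦ 1  <
α = 1, β = 2 ↦ 1  <
α = 2, β = 0 ↦ 0  <
α = 2, β = 1 ↦ 1  <
α = 2, β = 2 ↦ 2  ≥
So 1 of the 9 assignments meets the threshold.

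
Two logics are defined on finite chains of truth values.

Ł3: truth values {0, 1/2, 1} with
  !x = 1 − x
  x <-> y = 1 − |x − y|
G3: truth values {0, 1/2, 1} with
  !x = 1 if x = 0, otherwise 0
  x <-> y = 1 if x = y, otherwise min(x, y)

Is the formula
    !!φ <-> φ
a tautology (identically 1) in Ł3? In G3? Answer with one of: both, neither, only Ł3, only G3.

only Ł3

In Ł3: every assignment gives 1 — tautology.
In G3: at φ = 1/2 the value is 1/2 — not a tautology.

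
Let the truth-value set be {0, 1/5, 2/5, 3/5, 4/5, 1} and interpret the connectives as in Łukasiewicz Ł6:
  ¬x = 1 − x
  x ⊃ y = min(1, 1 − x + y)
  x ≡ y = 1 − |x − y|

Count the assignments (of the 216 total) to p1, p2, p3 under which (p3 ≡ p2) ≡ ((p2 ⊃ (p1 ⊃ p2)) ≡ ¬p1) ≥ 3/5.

150

value 1: 36 assignments (counts)
value 4/5: 64 assignments (counts)
value 3/5: 50 assignments (counts)
value 2/5: 36 assignments
value 1/5: 22 assignments
value 0: 8 assignments
So 150 of the 216 assignments meet the threshold.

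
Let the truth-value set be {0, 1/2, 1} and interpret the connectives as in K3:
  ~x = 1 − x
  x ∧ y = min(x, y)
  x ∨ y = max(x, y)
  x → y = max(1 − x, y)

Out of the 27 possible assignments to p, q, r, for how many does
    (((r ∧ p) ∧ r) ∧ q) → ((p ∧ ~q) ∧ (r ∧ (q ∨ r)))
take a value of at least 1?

19

value 1: 19 assignments (counts)
value 1/2: 7 assignments
value 0: 1 assignment
So 19 of the 27 assignments meet the threshold.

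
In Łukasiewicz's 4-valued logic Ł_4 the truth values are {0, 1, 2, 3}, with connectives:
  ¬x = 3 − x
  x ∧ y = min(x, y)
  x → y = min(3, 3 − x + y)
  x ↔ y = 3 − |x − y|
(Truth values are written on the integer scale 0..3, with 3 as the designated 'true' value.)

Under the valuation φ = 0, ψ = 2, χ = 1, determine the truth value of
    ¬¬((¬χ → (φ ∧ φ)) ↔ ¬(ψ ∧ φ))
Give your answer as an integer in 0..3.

¬χ = ¬1 = 2
φ ∧ φ = 0 ∧ 0 = 0
¬χ → (φ ∧ φ) = 2 → 0 = 1
ψ ∧ φ = 2 ∧ 0 = 0
¬(ψ ∧ φ) = ¬0 = 3
(¬χ → (φ ∧ φ)) ↔ ¬(ψ ∧ φ) = 1 ↔ 3 = 1
¬((¬χ → (φ ∧ φ)) ↔ ¬(ψ ∧ φ)) = ¬1 = 2
¬¬((¬χ → (φ ∧ φ)) ↔ ¬(ψ ∧ φ)) = ¬2 = 1

1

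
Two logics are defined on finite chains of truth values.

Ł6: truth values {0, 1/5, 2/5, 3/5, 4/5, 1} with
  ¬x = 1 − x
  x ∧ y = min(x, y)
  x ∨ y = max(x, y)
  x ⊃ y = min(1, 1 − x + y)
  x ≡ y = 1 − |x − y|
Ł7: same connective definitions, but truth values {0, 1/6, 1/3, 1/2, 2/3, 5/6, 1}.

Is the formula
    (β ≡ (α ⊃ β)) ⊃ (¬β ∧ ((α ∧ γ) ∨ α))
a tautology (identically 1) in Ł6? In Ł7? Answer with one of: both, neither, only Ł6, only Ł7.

In Ł6: at α = 0, β = 1/5, γ = 0 the value is 4/5 — not a tautology.
In Ł7: at α = 0, β = 1/6, γ = 0 the value is 5/6 — not a tautology.

neither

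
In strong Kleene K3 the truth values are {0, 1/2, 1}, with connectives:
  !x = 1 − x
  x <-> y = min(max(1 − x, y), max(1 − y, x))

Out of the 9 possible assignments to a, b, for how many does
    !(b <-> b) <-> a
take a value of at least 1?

2

a = 0, b = 0 ↦ 1  ≥
a = 0, b = 1/2 ↦ 1/2  <
a = 0, b = 1 ↦ 1  ≥
a = 1/2, b = 0 ↦ 1/2  <
a = 1/2, b = 1/2 ↦ 1/2  <
a = 1/2, b = 1 ↦ 1/2  <
a = 1, b = 0 ↦ 0  <
a = 1, b = 1/2 ↦ 1/2  <
a = 1, b = 1 ↦ 0  <
So 2 of the 9 assignments meet the threshold.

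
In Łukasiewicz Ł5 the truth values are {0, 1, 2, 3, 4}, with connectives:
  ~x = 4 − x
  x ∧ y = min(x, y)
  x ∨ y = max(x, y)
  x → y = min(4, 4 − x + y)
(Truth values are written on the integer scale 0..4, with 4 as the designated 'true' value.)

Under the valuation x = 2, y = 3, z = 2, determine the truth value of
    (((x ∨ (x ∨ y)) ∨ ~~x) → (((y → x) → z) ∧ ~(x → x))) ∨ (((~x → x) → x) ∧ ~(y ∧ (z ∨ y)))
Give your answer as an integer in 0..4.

1

x ∨ y = 2 ∨ 3 = 3
x ∨ (x ∨ y) = 2 ∨ 3 = 3
~x = ~2 = 2
~~x = ~2 = 2
(x ∨ (x ∨ y)) ∨ ~~x = 3 ∨ 2 = 3
y → x = 3 → 2 = 3
(y → x) → z = 3 → 2 = 3
x → x = 2 → 2 = 4
~(x → x) = ~4 = 0
((y → x) → z) ∧ ~(x → x) = 3 ∧ 0 = 0
((x ∨ (x ∨ y)) ∨ ~~x) → (((y → x) → z) ∧ ~(x → x)) = 3 → 0 = 1
~x = ~2 = 2
~x → x = 2 → 2 = 4
(~x → x) → x = 4 → 2 = 2
z ∨ y = 2 ∨ 3 = 3
y ∧ (z ∨ y) = 3 ∧ 3 = 3
~(y ∧ (z ∨ y)) = ~3 = 1
((~x → x) → x) ∧ ~(y ∧ (z ∨ y)) = 2 ∧ 1 = 1
(((x ∨ (x ∨ y)) ∨ ~~x) → (((y → x) → z) ∧ ~(x → x))) ∨ (((~x → x) → x) ∧ ~(y ∧ (z ∨ y))) = 1 ∨ 1 = 1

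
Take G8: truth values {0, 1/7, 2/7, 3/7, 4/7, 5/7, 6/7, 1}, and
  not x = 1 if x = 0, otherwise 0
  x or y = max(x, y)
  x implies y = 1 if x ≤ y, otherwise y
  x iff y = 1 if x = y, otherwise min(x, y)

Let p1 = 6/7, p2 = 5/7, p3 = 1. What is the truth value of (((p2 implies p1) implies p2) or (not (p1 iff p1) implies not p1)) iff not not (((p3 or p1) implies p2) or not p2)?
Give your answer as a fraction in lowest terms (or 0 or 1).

p2 implies p1 = 5/7 implies 6/7 = 1
(p2 implies p1) implies p2 = 1 implies 5/7 = 5/7
p1 iff p1 = 6/7 iff 6/7 = 1
not (p1 iff p1) = not 1 = 0
not p1 = not 6/7 = 0
not (p1 iff p1) implies not p1 = 0 implies 0 = 1
((p2 implies p1) implies p2) or (not (p1 iff p1) implies not p1) = 5/7 or 1 = 1
p3 or p1 = 1 or 6/7 = 1
(p3 or p1) implies p2 = 1 implies 5/7 = 5/7
not p2 = not 5/7 = 0
((p3 or p1) implies p2) or not p2 = 5/7 or 0 = 5/7
not (((p3 or p1) implies p2) or not p2) = not 5/7 = 0
not not (((p3 or p1) implies p2) or not p2) = not 0 = 1
(((p2 implies p1) implies p2) or (not (p1 iff p1) implies not p1)) iff not not (((p3 or p1) implies p2) or not p2) = 1 iff 1 = 1

1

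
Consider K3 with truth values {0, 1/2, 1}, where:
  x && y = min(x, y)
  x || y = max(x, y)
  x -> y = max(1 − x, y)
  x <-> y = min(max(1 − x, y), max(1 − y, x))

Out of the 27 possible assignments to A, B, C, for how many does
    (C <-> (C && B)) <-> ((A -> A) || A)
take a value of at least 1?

8

value 1: 8 assignments (counts)
value 1/2: 17 assignments
value 0: 2 assignments
So 8 of the 27 assignments meet the threshold.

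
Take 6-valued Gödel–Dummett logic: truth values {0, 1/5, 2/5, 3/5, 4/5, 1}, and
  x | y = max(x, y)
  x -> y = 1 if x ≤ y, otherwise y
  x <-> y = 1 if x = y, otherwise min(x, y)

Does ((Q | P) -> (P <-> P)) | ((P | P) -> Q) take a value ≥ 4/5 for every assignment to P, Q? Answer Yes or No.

At P = 2/5, Q = 2/5, for instance:
Q | P = 2/5 | 2/5 = 2/5
P <-> P = 2/5 <-> 2/5 = 1
(Q | P) -> (P <-> P) = 2/5 -> 1 = 1
P | P = 2/5 | 2/5 = 2/5
(P | P) -> Q = 2/5 -> 2/5 = 1
((Q | P) -> (P <-> P)) | ((P | P) -> Q) = 1 | 1 = 1
and checking the remaining 35 assignments likewise gives ≥ 4/5 in every case.

Yes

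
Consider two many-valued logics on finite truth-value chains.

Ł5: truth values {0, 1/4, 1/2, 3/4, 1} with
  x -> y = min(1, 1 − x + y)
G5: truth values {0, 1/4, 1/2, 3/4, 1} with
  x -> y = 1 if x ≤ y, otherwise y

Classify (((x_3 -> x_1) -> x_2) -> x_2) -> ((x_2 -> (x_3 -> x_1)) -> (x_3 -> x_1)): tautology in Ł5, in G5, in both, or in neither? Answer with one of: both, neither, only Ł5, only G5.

only Ł5

In Ł5: every assignment gives 1 — tautology.
In G5: at x_1 = 1/4, x_2 = 0, x_3 = 1/2 the value is 1/4 — not a tautology.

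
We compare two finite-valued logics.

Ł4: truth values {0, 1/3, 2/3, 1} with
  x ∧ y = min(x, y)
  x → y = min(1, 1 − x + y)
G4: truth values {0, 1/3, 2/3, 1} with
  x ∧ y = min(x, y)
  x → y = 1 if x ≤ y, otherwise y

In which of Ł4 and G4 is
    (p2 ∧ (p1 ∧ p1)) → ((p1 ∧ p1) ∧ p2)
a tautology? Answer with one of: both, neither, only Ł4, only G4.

both

In Ł4: every assignment gives 1 — tautology.
In G4: every assignment gives 1 — tautology.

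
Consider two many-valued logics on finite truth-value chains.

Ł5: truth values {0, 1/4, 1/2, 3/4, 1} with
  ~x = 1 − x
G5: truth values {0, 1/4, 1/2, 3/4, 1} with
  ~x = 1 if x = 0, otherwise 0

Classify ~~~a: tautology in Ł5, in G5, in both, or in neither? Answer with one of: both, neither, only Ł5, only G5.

In Ł5: at a = 1/4 the value is 3/4 — not a tautology.
In G5: at a = 1/4 the value is 0 — not a tautology.

neither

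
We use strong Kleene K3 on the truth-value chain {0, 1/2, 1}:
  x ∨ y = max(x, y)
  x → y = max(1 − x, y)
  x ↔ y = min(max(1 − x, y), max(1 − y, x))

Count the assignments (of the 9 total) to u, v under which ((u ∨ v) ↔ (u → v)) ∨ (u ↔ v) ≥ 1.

u = 0, v = 0 ↦ 1  ≥
u = 0, v = 1/2 ↦ 1/2  <
u = 0, v = 1 ↦ 1  ≥
u = 1/2, v = 0 ↦ 1/2  <
u = 1/2, v = 1/2 ↦ 1/2  <
u = 1/2, v = 1 ↦ 1  ≥
u = 1, v = 0 ↦ 0  <
u = 1, v = 1/2 ↦ 1/2  <
u = 1, v = 1 ↦ 1  ≥
So 4 of the 9 assignments meet the threshold.

4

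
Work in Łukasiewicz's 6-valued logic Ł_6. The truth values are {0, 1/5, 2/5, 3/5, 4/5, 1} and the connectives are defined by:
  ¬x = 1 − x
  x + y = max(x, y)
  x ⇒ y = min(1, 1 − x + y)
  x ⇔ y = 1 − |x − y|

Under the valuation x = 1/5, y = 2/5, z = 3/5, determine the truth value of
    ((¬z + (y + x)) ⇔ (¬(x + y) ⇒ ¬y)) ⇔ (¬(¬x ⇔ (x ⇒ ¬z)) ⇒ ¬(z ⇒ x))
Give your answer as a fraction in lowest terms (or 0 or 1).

¬z = ¬3/5 = 2/5
y + x = 2/5 + 1/5 = 2/5
¬z + (y + x) = 2/5 + 2/5 = 2/5
x + y = 1/5 + 2/5 = 2/5
¬(x + y) = ¬2/5 = 3/5
¬y = ¬2/5 = 3/5
¬(x + y) ⇒ ¬y = 3/5 ⇒ 3/5 = 1
(¬z + (y + x)) ⇔ (¬(x + y) ⇒ ¬y) = 2/5 ⇔ 1 = 2/5
¬x = ¬1/5 = 4/5
¬z = ¬3/5 = 2/5
x ⇒ ¬z = 1/5 ⇒ 2/5 = 1
¬x ⇔ (x ⇒ ¬z) = 4/5 ⇔ 1 = 4/5
¬(¬x ⇔ (x ⇒ ¬z)) = ¬4/5 = 1/5
z ⇒ x = 3/5 ⇒ 1/5 = 3/5
¬(z ⇒ x) = ¬3/5 = 2/5
¬(¬x ⇔ (x ⇒ ¬z)) ⇒ ¬(z ⇒ x) = 1/5 ⇒ 2/5 = 1
((¬z + (y + x)) ⇔ (¬(x + y) ⇒ ¬y)) ⇔ (¬(¬x ⇔ (x ⇒ ¬z)) ⇒ ¬(z ⇒ x)) = 2/5 ⇔ 1 = 2/5

2/5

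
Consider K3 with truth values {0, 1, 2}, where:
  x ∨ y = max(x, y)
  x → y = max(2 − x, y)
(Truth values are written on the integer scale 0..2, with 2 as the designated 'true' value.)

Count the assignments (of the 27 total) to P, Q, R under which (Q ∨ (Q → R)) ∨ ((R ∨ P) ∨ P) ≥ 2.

value 2: 23 assignments (counts)
value 1: 4 assignments
So 23 of the 27 assignments meet the threshold.

23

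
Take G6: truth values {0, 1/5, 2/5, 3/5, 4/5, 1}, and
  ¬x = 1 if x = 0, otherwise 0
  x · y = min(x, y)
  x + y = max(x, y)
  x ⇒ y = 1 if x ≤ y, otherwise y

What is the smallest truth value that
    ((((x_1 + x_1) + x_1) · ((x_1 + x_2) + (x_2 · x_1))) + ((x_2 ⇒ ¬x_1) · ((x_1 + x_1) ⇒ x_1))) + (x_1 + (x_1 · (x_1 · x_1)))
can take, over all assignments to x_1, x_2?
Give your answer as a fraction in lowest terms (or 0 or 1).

1/5

Take x_1 = 1/5, x_2 = 1/5:
x_1 + x_1 = 1/5 + 1/5 = 1/5
(x_1 + x_1) + x_1 = 1/5 + 1/5 = 1/5
x_1 + x_2 = 1/5 + 1/5 = 1/5
x_2 · x_1 = 1/5 · 1/5 = 1/5
(x_1 + x_2) + (x_2 · x_1) = 1/5 + 1/5 = 1/5
((x_1 + x_1) + x_1) · ((x_1 + x_2) + (x_2 · x_1)) = 1/5 · 1/5 = 1/5
¬x_1 = ¬1/5 = 0
x_2 ⇒ ¬x_1 = 1/5 ⇒ 0 = 0
x_1 + x_1 = 1/5 + 1/5 = 1/5
(x_1 + x_1) ⇒ x_1 = 1/5 ⇒ 1/5 = 1
(x_2 ⇒ ¬x_1) · ((x_1 + x_1) ⇒ x_1) = 0 · 1 = 0
(((x_1 + x_1) + x_1) · ((x_1 + x_2) + (x_2 · x_1))) + ((x_2 ⇒ ¬x_1) · ((x_1 + x_1) ⇒ x_1)) = 1/5 + 0 = 1/5
x_1 · x_1 = 1/5 · 1/5 = 1/5
x_1 · (x_1 · x_1) = 1/5 · 1/5 = 1/5
x_1 + (x_1 · (x_1 · x_1)) = 1/5 + 1/5 = 1/5
((((x_1 + x_1) + x_1) · ((x_1 + x_2) + (x_2 · x_1))) + ((x_2 ⇒ ¬x_1) · ((x_1 + x_1) ⇒ x_1))) + (x_1 + (x_1 · (x_1 · x_1))) = 1/5 + 1/5 = 1/5
No assignment yields a value below 1/5, so this is the minimum.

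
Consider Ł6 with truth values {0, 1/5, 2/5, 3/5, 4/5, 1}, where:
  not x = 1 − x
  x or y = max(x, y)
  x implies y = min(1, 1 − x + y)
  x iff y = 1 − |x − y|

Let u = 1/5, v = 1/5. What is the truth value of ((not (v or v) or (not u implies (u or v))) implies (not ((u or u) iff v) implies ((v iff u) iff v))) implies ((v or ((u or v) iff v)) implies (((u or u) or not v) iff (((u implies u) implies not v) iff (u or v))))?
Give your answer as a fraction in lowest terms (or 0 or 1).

v or v = 1/5 or 1/5 = 1/5
not (v or v) = not 1/5 = 4/5
not u = not 1/5 = 4/5
u or v = 1/5 or 1/5 = 1/5
not u implies (u or v) = 4/5 implies 1/5 = 2/5
not (v or v) or (not u implies (u or v)) = 4/5 or 2/5 = 4/5
u or u = 1/5 or 1/5 = 1/5
(u or u) iff v = 1/5 iff 1/5 = 1
not ((u or u) iff v) = not 1 = 0
v iff u = 1/5 iff 1/5 = 1
(v iff u) iff v = 1 iff 1/5 = 1/5
not ((u or u) iff v) implies ((v iff u) iff v) = 0 implies 1/5 = 1
(not (v or v) or (not u implies (u or v))) implies (not ((u or u) iff v) implies ((v iff u) iff v)) = 4/5 implies 1 = 1
u or v = 1/5 or 1/5 = 1/5
(u or v) iff v = 1/5 iff 1/5 = 1
v or ((u or v) iff v) = 1/5 or 1 = 1
u or u = 1/5 or 1/5 = 1/5
not v = not 1/5 = 4/5
(u or u) or not v = 1/5 or 4/5 = 4/5
u implies u = 1/5 implies 1/5 = 1
not v = not 1/5 = 4/5
(u implies u) implies not v = 1 implies 4/5 = 4/5
u or v = 1/5 or 1/5 = 1/5
((u implies u) implies not v) iff (u or v) = 4/5 iff 1/5 = 2/5
((u or u) or not v) iff (((u implies u) implies not v) iff (u or v)) = 4/5 iff 2/5 = 3/5
(v or ((u or v) iff v)) implies (((u or u) or not v) iff (((u implies u) implies not v) iff (u or v))) = 1 implies 3/5 = 3/5
((not (v or v) or (not u implies (u or v))) implies (not ((u or u) iff v) implies ((v iff u) iff v))) implies ((v or ((u or v) iff v)) implies (((u or u) or not v) iff (((u implies u) implies not v) iff (u or v)))) = 1 implies 3/5 = 3/5

3/5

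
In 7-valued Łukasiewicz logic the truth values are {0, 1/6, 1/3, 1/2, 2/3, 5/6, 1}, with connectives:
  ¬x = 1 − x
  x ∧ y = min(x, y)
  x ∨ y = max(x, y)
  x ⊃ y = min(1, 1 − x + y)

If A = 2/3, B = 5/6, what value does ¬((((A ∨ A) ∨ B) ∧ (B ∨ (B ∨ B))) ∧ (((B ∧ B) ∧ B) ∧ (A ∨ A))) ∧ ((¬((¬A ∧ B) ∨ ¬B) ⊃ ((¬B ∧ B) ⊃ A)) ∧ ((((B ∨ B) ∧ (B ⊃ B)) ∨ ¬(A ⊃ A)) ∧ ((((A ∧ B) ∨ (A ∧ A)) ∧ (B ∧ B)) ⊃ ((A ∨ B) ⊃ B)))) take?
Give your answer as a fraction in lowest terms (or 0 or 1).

1/3

A ∨ A = 2/3 ∨ 2/3 = 2/3
(A ∨ A) ∨ B = 2/3 ∨ 5/6 = 5/6
B ∨ B = 5/6 ∨ 5/6 = 5/6
B ∨ (B ∨ B) = 5/6 ∨ 5/6 = 5/6
((A ∨ A) ∨ B) ∧ (B ∨ (B ∨ B)) = 5/6 ∧ 5/6 = 5/6
B ∧ B = 5/6 ∧ 5/6 = 5/6
(B ∧ B) ∧ B = 5/6 ∧ 5/6 = 5/6
A ∨ A = 2/3 ∨ 2/3 = 2/3
((B ∧ B) ∧ B) ∧ (A ∨ A) = 5/6 ∧ 2/3 = 2/3
(((A ∨ A) ∨ B) ∧ (B ∨ (B ∨ B))) ∧ (((B ∧ B) ∧ B) ∧ (A ∨ A)) = 5/6 ∧ 2/3 = 2/3
¬((((A ∨ A) ∨ B) ∧ (B ∨ (B ∨ B))) ∧ (((B ∧ B) ∧ B) ∧ (A ∨ A))) = ¬2/3 = 1/3
¬A = ¬2/3 = 1/3
¬A ∧ B = 1/3 ∧ 5/6 = 1/3
¬B = ¬5/6 = 1/6
(¬A ∧ B) ∨ ¬B = 1/3 ∨ 1/6 = 1/3
¬((¬A ∧ B) ∨ ¬B) = ¬1/3 = 2/3
¬B = ¬5/6 = 1/6
¬B ∧ B = 1/6 ∧ 5/6 = 1/6
(¬B ∧ B) ⊃ A = 1/6 ⊃ 2/3 = 1
¬((¬A ∧ B) ∨ ¬B) ⊃ ((¬B ∧ B) ⊃ A) = 2/3 ⊃ 1 = 1
B ∨ B = 5/6 ∨ 5/6 = 5/6
B ⊃ B = 5/6 ⊃ 5/6 = 1
(B ∨ B) ∧ (B ⊃ B) = 5/6 ∧ 1 = 5/6
A ⊃ A = 2/3 ⊃ 2/3 = 1
¬(A ⊃ A) = ¬1 = 0
((B ∨ B) ∧ (B ⊃ B)) ∨ ¬(A ⊃ A) = 5/6 ∨ 0 = 5/6
A ∧ B = 2/3 ∧ 5/6 = 2/3
A ∧ A = 2/3 ∧ 2/3 = 2/3
(A ∧ B) ∨ (A ∧ A) = 2/3 ∨ 2/3 = 2/3
B ∧ B = 5/6 ∧ 5/6 = 5/6
((A ∧ B) ∨ (A ∧ A)) ∧ (B ∧ B) = 2/3 ∧ 5/6 = 2/3
A ∨ B = 2/3 ∨ 5/6 = 5/6
(A ∨ B) ⊃ B = 5/6 ⊃ 5/6 = 1
(((A ∧ B) ∨ (A ∧ A)) ∧ (B ∧ B)) ⊃ ((A ∨ B) ⊃ B) = 2/3 ⊃ 1 = 1
(((B ∨ B) ∧ (B ⊃ B)) ∨ ¬(A ⊃ A)) ∧ ((((A ∧ B) ∨ (A ∧ A)) ∧ (B ∧ B)) ⊃ ((A ∨ B) ⊃ B)) = 5/6 ∧ 1 = 5/6
(¬((¬A ∧ B) ∨ ¬B) ⊃ ((¬B ∧ B) ⊃ A)) ∧ ((((B ∨ B) ∧ (B ⊃ B)) ∨ ¬(A ⊃ A)) ∧ ((((A ∧ B) ∨ (A ∧ A)) ∧ (B ∧ B)) ⊃ ((A ∨ B) ⊃ B))) = 1 ∧ 5/6 = 5/6
¬((((A ∨ A) ∨ B) ∧ (B ∨ (B ∨ B))) ∧ (((B ∧ B) ∧ B) ∧ (A ∨ A))) ∧ ((¬((¬A ∧ B) ∨ ¬B) ⊃ ((¬B ∧ B) ⊃ A)) ∧ ((((B ∨ B) ∧ (B ⊃ B)) ∨ ¬(A ⊃ A)) ∧ ((((A ∧ B) ∨ (A ∧ A)) ∧ (B ∧ B)) ⊃ ((A ∨ B) ⊃ B)))) = 1/3 ∧ 5/6 = 1/3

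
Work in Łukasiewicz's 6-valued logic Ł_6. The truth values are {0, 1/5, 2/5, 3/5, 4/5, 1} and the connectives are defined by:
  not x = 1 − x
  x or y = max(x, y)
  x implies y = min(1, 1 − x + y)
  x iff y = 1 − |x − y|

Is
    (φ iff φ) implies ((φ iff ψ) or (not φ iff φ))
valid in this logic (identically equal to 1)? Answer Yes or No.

Counterexample: take φ = 0, ψ = 1/5.
φ iff φ = 0 iff 0 = 1
φ iff ψ = 0 iff 1/5 = 4/5
not φ = not 0 = 1
not φ iff φ = 1 iff 0 = 0
(φ iff ψ) or (not φ iff φ) = 4/5 or 0 = 4/5
(φ iff φ) implies ((φ iff ψ) or (not φ iff φ)) = 1 implies 4/5 = 4/5
This gives 4/5 ≠ 1.

No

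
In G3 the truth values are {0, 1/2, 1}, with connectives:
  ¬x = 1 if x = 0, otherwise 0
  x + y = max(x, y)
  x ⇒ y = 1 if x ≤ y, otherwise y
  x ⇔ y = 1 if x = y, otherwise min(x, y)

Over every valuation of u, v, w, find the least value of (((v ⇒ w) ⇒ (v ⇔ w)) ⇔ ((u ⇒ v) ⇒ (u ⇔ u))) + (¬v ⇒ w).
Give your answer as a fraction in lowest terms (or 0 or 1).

Take u = 0, v = 0, w = 1/2:
v ⇒ w = 0 ⇒ 1/2 = 1
v ⇔ w = 0 ⇔ 1/2 = 0
(v ⇒ w) ⇒ (v ⇔ w) = 1 ⇒ 0 = 0
u ⇒ v = 0 ⇒ 0 = 1
u ⇔ u = 0 ⇔ 0 = 1
(u ⇒ v) ⇒ (u ⇔ u) = 1 ⇒ 1 = 1
((v ⇒ w) ⇒ (v ⇔ w)) ⇔ ((u ⇒ v) ⇒ (u ⇔ u)) = 0 ⇔ 1 = 0
¬v = ¬0 = 1
¬v ⇒ w = 1 ⇒ 1/2 = 1/2
(((v ⇒ w) ⇒ (v ⇔ w)) ⇔ ((u ⇒ v) ⇒ (u ⇔ u))) + (¬v ⇒ w) = 0 + 1/2 = 1/2
No assignment yields a value below 1/2, so this is the minimum.

1/2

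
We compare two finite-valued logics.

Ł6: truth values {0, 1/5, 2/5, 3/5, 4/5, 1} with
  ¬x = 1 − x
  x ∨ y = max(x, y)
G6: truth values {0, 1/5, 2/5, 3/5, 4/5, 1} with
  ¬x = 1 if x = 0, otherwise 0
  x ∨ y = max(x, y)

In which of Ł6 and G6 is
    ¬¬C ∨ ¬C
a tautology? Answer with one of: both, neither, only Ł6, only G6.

only G6

In Ł6: at C = 1/5 the value is 4/5 — not a tautology.
In G6: every assignment gives 1 — tautology.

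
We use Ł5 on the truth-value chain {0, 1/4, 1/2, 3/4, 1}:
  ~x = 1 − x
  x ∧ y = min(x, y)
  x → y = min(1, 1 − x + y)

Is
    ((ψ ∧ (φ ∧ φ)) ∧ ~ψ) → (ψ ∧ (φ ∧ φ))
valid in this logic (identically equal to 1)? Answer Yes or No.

At φ = 0, ψ = 1/4, for instance:
φ ∧ φ = 0 ∧ 0 = 0
ψ ∧ (φ ∧ φ) = 1/4 ∧ 0 = 0
~ψ = ~1/4 = 3/4
(ψ ∧ (φ ∧ φ)) ∧ ~ψ = 0 ∧ 3/4 = 0
((ψ ∧ (φ ∧ φ)) ∧ ~ψ) → (ψ ∧ (φ ∧ φ)) = 0 → 0 = 1
and checking the remaining 24 assignments likewise gives ≥ 1 in every case.

Yes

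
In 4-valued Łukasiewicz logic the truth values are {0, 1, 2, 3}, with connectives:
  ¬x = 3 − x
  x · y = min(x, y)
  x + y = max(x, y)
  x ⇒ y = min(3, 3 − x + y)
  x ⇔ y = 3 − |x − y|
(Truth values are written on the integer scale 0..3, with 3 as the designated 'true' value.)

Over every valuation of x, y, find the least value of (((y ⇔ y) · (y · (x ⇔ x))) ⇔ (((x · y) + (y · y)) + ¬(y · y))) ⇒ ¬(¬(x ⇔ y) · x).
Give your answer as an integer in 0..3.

Take x = 1, y = 2:
y ⇔ y = 2 ⇔ 2 = 3
x ⇔ x = 1 ⇔ 1 = 3
y · (x ⇔ x) = 2 · 3 = 2
(y ⇔ y) · (y · (x ⇔ x)) = 3 · 2 = 2
x · y = 1 · 2 = 1
y · y = 2 · 2 = 2
(x · y) + (y · y) = 1 + 2 = 2
y · y = 2 · 2 = 2
¬(y · y) = ¬2 = 1
((x · y) + (y · y)) + ¬(y · y) = 2 + 1 = 2
((y ⇔ y) · (y · (x ⇔ x))) ⇔ (((x · y) + (y · y)) + ¬(y · y)) = 2 ⇔ 2 = 3
x ⇔ y = 1 ⇔ 2 = 2
¬(x ⇔ y) = ¬2 = 1
¬(x ⇔ y) · x = 1 · 1 = 1
¬(¬(x ⇔ y) · x) = ¬1 = 2
(((y ⇔ y) · (y · (x ⇔ x))) ⇔ (((x · y) + (y · y)) + ¬(y · y))) ⇒ ¬(¬(x ⇔ y) · x) = 3 ⇒ 2 = 2
No assignment yields a value below 2, so this is the minimum.

2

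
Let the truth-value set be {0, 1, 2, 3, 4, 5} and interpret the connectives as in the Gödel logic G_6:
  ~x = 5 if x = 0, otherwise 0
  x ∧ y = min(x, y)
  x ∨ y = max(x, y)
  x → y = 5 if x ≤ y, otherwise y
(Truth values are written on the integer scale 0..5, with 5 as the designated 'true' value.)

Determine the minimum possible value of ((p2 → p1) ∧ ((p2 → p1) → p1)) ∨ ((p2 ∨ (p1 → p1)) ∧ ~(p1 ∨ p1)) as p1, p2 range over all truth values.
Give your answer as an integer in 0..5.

1

Take p1 = 1, p2 = 0:
p2 → p1 = 0 → 1 = 5
p2 → p1 = 0 → 1 = 5
(p2 → p1) → p1 = 5 → 1 = 1
(p2 → p1) ∧ ((p2 → p1) → p1) = 5 ∧ 1 = 1
p1 → p1 = 1 → 1 = 5
p2 ∨ (p1 → p1) = 0 ∨ 5 = 5
p1 ∨ p1 = 1 ∨ 1 = 1
~(p1 ∨ p1) = ~1 = 0
(p2 ∨ (p1 → p1)) ∧ ~(p1 ∨ p1) = 5 ∧ 0 = 0
((p2 → p1) ∧ ((p2 → p1) → p1)) ∨ ((p2 ∨ (p1 → p1)) ∧ ~(p1 ∨ p1)) = 1 ∨ 0 = 1
No assignment yields a value below 1, so this is the minimum.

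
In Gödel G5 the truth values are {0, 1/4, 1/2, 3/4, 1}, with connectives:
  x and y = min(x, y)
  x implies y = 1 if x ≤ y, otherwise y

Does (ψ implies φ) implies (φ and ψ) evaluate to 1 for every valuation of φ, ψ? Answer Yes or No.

No

Counterexample: take φ = 0, ψ = 0.
ψ implies φ = 0 implies 0 = 1
φ and ψ = 0 and 0 = 0
(ψ implies φ) implies (φ and ψ) = 1 implies 0 = 0
This gives 0 ≠ 1.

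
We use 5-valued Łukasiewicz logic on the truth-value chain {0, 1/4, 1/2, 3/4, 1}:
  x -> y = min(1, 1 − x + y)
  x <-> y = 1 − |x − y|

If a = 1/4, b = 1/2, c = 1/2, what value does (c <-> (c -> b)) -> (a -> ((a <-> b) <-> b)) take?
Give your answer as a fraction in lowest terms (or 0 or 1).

c -> b = 1/2 -> 1/2 = 1
c <-> (c -> b) = 1/2 <-> 1 = 1/2
a <-> b = 1/4 <-> 1/2 = 3/4
(a <-> b) <-> b = 3/4 <-> 1/2 = 3/4
a -> ((a <-> b) <-> b) = 1/4 -> 3/4 = 1
(c <-> (c -> b)) -> (a -> ((a <-> b) <-> b)) = 1/2 -> 1 = 1

1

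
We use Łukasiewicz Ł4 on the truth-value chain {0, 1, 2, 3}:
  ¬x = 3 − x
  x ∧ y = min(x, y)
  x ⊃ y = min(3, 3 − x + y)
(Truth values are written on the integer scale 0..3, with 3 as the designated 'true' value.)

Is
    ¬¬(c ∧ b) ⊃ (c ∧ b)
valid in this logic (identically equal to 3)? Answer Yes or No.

Yes

b = 0, c = 0 ↦ 3
b = 0, c = 1 ↦ 3
b = 0, c = 2 ↦ 3
b = 0, c = 3 ↦ 3
b = 1, c = 0 ↦ 3
b = 1, c = 1 ↦ 3
b = 1, c = 2 ↦ 3
b = 1, c = 3 ↦ 3
b = 2, c = 0 ↦ 3
b = 2, c = 1 ↦ 3
b = 2, c = 2 ↦ 3
b = 2, c = 3 ↦ 3
b = 3, c = 0 ↦ 3
b = 3, c = 1 ↦ 3
b = 3, c = 2 ↦ 3
b = 3, c = 3 ↦ 3
Every assignment gives a value ≥ 3.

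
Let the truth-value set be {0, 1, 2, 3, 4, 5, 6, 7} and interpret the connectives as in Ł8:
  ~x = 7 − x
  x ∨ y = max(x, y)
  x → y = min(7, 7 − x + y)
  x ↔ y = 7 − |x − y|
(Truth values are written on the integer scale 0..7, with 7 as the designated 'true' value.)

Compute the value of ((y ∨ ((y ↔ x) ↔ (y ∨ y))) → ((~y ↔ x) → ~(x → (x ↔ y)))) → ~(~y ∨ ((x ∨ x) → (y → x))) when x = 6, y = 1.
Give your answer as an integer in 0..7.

y ↔ x = 1 ↔ 6 = 2
y ∨ y = 1 ∨ 1 = 1
(y ↔ x) ↔ (y ∨ y) = 2 ↔ 1 = 6
y ∨ ((y ↔ x) ↔ (y ∨ y)) = 1 ∨ 6 = 6
~y = ~1 = 6
~y ↔ x = 6 ↔ 6 = 7
x ↔ y = 6 ↔ 1 = 2
x → (x ↔ y) = 6 → 2 = 3
~(x → (x ↔ y)) = ~3 = 4
(~y ↔ x) → ~(x → (x ↔ y)) = 7 → 4 = 4
(y ∨ ((y ↔ x) ↔ (y ∨ y))) → ((~y ↔ x) → ~(x → (x ↔ y))) = 6 → 4 = 5
~y = ~1 = 6
x ∨ x = 6 ∨ 6 = 6
y → x = 1 → 6 = 7
(x ∨ x) → (y → x) = 6 → 7 = 7
~y ∨ ((x ∨ x) → (y → x)) = 6 ∨ 7 = 7
~(~y ∨ ((x ∨ x) → (y → x))) = ~7 = 0
((y ∨ ((y ↔ x) ↔ (y ∨ y))) → ((~y ↔ x) → ~(x → (x ↔ y)))) → ~(~y ∨ ((x ∨ x) → (y → x))) = 5 → 0 = 2

2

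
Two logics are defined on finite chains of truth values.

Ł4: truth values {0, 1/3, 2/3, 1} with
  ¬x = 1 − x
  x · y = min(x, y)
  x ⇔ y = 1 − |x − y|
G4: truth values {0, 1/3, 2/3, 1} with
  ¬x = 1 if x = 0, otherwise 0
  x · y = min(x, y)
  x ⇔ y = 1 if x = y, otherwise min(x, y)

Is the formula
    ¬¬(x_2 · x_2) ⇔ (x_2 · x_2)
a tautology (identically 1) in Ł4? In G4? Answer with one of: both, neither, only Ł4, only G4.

only Ł4

In Ł4: every assignment gives 1 — tautology.
In G4: at x_2 = 1/3 the value is 1/3 — not a tautology.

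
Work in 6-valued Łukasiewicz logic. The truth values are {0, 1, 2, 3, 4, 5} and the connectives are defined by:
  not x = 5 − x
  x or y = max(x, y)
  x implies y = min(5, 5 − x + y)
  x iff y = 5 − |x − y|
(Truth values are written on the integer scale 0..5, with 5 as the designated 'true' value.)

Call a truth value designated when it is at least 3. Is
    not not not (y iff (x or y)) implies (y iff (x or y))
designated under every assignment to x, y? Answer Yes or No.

No

Counterexample: take x = 4, y = 0.
x or y = 4 or 0 = 4
y iff (x or y) = 0 iff 4 = 1
not (y iff (x or y)) = not 1 = 4
not not (y iff (x or y)) = not 4 = 1
not not not (y iff (x or y)) = not 1 = 4
x or y = 4 or 0 = 4
y iff (x or y) = 0 iff 4 = 1
not not not (y iff (x or y)) implies (y iff (x or y)) = 4 implies 1 = 2
This gives 2, which is below 3.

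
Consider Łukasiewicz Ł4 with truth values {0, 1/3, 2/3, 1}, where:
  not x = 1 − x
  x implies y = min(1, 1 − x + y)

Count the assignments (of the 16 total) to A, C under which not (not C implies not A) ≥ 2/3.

A = 0, C = 0 ↦ 0  <
A = 0, C = 1/3 ↦ 0  <
A = 0, C = 2/3 ↦ 0  <
A = 0, C = 1 ↦ 0  <
A = 1/3, C = 0 ↦ 1/3  <
A = 1/3, C = 1/3 ↦ 0  <
A = 1/3, C = 2/3 ↦ 0  <
A = 1/3, C = 1 ↦ 0  <
A = 2/3, C = 0 ↦ 2/3  ≥
A = 2/3, C = 1/3 ↦ 1/3  <
A = 2/3, C = 2/3 ↦ 0  <
A = 2/3, C = 1 ↦ 0  <
A = 1, C = 0 ↦ 1  ≥
A = 1, C = 1/3 ↦ 2/3  ≥
A = 1, C = 2/3 ↦ 1/3  <
A = 1, C = 1 ↦ 0  <
So 3 of the 16 assignments meet the threshold.

3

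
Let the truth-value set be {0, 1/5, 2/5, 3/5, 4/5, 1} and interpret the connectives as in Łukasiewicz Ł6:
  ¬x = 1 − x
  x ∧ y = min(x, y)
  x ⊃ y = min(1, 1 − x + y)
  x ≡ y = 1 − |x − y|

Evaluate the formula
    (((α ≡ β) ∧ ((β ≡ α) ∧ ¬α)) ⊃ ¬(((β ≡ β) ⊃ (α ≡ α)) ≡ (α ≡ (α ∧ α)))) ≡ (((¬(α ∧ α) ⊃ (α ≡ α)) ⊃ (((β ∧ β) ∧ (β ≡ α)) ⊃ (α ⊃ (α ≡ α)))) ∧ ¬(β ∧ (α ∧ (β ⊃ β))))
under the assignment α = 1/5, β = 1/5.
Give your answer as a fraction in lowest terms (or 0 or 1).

2/5

α ≡ β = 1/5 ≡ 1/5 = 1
β ≡ α = 1/5 ≡ 1/5 = 1
¬α = ¬1/5 = 4/5
(β ≡ α) ∧ ¬α = 1 ∧ 4/5 = 4/5
(α ≡ β) ∧ ((β ≡ α) ∧ ¬α) = 1 ∧ 4/5 = 4/5
β ≡ β = 1/5 ≡ 1/5 = 1
α ≡ α = 1/5 ≡ 1/5 = 1
(β ≡ β) ⊃ (α ≡ α) = 1 ⊃ 1 = 1
α ∧ α = 1/5 ∧ 1/5 = 1/5
α ≡ (α ∧ α) = 1/5 ≡ 1/5 = 1
((β ≡ β) ⊃ (α ≡ α)) ≡ (α ≡ (α ∧ α)) = 1 ≡ 1 = 1
¬(((β ≡ β) ⊃ (α ≡ α)) ≡ (α ≡ (α ∧ α))) = ¬1 = 0
((α ≡ β) ∧ ((β ≡ α) ∧ ¬α)) ⊃ ¬(((β ≡ β) ⊃ (α ≡ α)) ≡ (α ≡ (α ∧ α))) = 4/5 ⊃ 0 = 1/5
α ∧ α = 1/5 ∧ 1/5 = 1/5
¬(α ∧ α) = ¬1/5 = 4/5
α ≡ α = 1/5 ≡ 1/5 = 1
¬(α ∧ α) ⊃ (α ≡ α) = 4/5 ⊃ 1 = 1
β ∧ β = 1/5 ∧ 1/5 = 1/5
β ≡ α = 1/5 ≡ 1/5 = 1
(β ∧ β) ∧ (β ≡ α) = 1/5 ∧ 1 = 1/5
α ≡ α = 1/5 ≡ 1/5 = 1
α ⊃ (α ≡ α) = 1/5 ⊃ 1 = 1
((β ∧ β) ∧ (β ≡ α)) ⊃ (α ⊃ (α ≡ α)) = 1/5 ⊃ 1 = 1
(¬(α ∧ α) ⊃ (α ≡ α)) ⊃ (((β ∧ β) ∧ (β ≡ α)) ⊃ (α ⊃ (α ≡ α))) = 1 ⊃ 1 = 1
β ⊃ β = 1/5 ⊃ 1/5 = 1
α ∧ (β ⊃ β) = 1/5 ∧ 1 = 1/5
β ∧ (α ∧ (β ⊃ β)) = 1/5 ∧ 1/5 = 1/5
¬(β ∧ (α ∧ (β ⊃ β))) = ¬1/5 = 4/5
((¬(α ∧ α) ⊃ (α ≡ α)) ⊃ (((β ∧ β) ∧ (β ≡ α)) ⊃ (α ⊃ (α ≡ α)))) ∧ ¬(β ∧ (α ∧ (β ⊃ β))) = 1 ∧ 4/5 = 4/5
(((α ≡ β) ∧ ((β ≡ α) ∧ ¬α)) ⊃ ¬(((β ≡ β) ⊃ (α ≡ α)) ≡ (α ≡ (α ∧ α)))) ≡ (((¬(α ∧ α) ⊃ (α ≡ α)) ⊃ (((β ∧ β) ∧ (β ≡ α)) ⊃ (α ⊃ (α ≡ α)))) ∧ ¬(β ∧ (α ∧ (β ⊃ β)))) = 1/5 ≡ 4/5 = 2/5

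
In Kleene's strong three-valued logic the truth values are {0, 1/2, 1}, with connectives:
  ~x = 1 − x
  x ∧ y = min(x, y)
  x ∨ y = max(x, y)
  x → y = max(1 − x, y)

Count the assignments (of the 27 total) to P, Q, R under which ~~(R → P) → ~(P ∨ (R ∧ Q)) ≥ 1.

value 1: 7 assignments (counts)
value 1/2: 11 assignments
value 0: 9 assignments
So 7 of the 27 assignments meet the threshold.

7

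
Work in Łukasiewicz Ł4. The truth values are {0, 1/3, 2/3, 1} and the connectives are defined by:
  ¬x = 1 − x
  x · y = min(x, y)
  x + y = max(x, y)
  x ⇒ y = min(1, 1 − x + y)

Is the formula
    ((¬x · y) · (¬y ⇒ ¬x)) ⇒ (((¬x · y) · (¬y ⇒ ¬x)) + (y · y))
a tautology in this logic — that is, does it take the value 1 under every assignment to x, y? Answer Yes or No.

x = 0, y = 0 ↦ 1
x = 0, y = 1/3 ↦ 1
x = 0, y = 2/3 ↦ 1
x = 0, y = 1 ↦ 1
x = 1/3, y = 0 ↦ 1
x = 1/3, y = 1/3 ↦ 1
x = 1/3, y = 2/3 ↦ 1
x = 1/3, y = 1 ↦ 1
x = 2/3, y = 0 ↦ 1
x = 2/3, y = 1/3 ↦ 1
x = 2/3, y = 2/3 ↦ 1
x = 2/3, y = 1 ↦ 1
x = 1, y = 0 ↦ 1
x = 1, y = 1/3 ↦ 1
x = 1, y = 2/3 ↦ 1
x = 1, y = 1 ↦ 1
Every assignment gives a value ≥ 1.

Yes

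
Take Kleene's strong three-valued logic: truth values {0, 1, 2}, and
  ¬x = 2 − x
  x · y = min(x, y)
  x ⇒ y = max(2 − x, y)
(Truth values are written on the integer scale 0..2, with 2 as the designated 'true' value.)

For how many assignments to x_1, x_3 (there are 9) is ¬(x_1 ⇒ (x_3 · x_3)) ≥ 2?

1

x_1 = 0, x_3 = 0 ↦ 0  <
x_1 = 0, x_3 = 1 ↦ 0  <
x_1 = 0, x_3 = 2 ↦ 0  <
x_1 = 1, x_3 = 0 ↦ 1  <
x_1 = 1, x_3 = 1 ↦ 1  <
x_1 = 1, x_3 = 2 ↦ 0  <
x_1 = 2, x_3 = 0 ↦ 2  ≥
x_1 = 2, x_3 = 1 ↦ 1  <
x_1 = 2, x_3 = 2 ↦ 0  <
So 1 of the 9 assignments meets the threshold.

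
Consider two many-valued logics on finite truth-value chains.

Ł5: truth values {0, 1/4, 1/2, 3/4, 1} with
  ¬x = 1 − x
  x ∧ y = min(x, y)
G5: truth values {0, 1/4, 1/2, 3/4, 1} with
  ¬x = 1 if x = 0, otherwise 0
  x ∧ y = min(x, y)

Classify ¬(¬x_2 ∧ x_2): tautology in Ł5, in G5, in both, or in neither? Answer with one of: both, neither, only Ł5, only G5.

only G5

In Ł5: at x_2 = 1/4 the value is 3/4 — not a tautology.
In G5: every assignment gives 1 — tautology.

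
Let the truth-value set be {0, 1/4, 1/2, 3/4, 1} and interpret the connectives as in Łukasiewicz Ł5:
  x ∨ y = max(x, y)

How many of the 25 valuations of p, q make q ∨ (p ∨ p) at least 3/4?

value 1: 9 assignments (counts)
value 3/4: 7 assignments (counts)
value 1/2: 5 assignments
value 1/4: 3 assignments
value 0: 1 assignment
So 16 of the 25 assignments meet the threshold.

16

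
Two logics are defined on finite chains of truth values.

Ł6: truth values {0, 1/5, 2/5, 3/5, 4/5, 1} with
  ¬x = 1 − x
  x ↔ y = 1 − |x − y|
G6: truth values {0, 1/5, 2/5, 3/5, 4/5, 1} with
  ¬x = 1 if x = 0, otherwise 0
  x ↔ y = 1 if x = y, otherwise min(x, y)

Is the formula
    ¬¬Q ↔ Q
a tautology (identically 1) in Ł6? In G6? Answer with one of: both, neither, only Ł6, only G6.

In Ł6: every assignment gives 1 — tautology.
In G6: at Q = 1/5 the value is 1/5 — not a tautology.

only Ł6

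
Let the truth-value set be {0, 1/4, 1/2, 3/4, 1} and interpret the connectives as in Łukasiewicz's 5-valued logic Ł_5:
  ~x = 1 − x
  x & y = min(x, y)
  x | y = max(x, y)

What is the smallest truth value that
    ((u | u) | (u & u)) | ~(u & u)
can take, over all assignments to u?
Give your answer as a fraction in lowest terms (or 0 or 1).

Take u = 1/2:
u | u = 1/2 | 1/2 = 1/2
u & u = 1/2 & 1/2 = 1/2
(u | u) | (u & u) = 1/2 | 1/2 = 1/2
u & u = 1/2 & 1/2 = 1/2
~(u & u) = ~1/2 = 1/2
((u | u) | (u & u)) | ~(u & u) = 1/2 | 1/2 = 1/2
No assignment yields a value below 1/2, so this is the minimum.

1/2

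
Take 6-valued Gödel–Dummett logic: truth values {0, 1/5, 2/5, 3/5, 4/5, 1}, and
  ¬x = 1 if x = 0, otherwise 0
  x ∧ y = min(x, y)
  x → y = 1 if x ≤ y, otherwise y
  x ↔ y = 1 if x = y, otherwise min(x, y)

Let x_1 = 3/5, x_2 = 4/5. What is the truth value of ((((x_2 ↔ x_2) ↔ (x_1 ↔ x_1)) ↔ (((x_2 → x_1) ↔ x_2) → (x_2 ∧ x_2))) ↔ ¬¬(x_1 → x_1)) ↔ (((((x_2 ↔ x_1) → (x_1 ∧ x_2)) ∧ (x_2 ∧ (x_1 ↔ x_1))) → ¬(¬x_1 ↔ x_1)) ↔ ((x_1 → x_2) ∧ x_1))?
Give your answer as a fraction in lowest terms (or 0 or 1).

x_2 ↔ x_2 = 4/5 ↔ 4/5 = 1
x_1 ↔ x_1 = 3/5 ↔ 3/5 = 1
(x_2 ↔ x_2) ↔ (x_1 ↔ x_1) = 1 ↔ 1 = 1
x_2 → x_1 = 4/5 → 3/5 = 3/5
(x_2 → x_1) ↔ x_2 = 3/5 ↔ 4/5 = 3/5
x_2 ∧ x_2 = 4/5 ∧ 4/5 = 4/5
((x_2 → x_1) ↔ x_2) → (x_2 ∧ x_2) = 3/5 → 4/5 = 1
((x_2 ↔ x_2) ↔ (x_1 ↔ x_1)) ↔ (((x_2 → x_1) ↔ x_2) → (x_2 ∧ x_2)) = 1 ↔ 1 = 1
x_1 → x_1 = 3/5 → 3/5 = 1
¬(x_1 → x_1) = ¬1 = 0
¬¬(x_1 → x_1) = ¬0 = 1
(((x_2 ↔ x_2) ↔ (x_1 ↔ x_1)) ↔ (((x_2 → x_1) ↔ x_2) → (x_2 ∧ x_2))) ↔ ¬¬(x_1 → x_1) = 1 ↔ 1 = 1
x_2 ↔ x_1 = 4/5 ↔ 3/5 = 3/5
x_1 ∧ x_2 = 3/5 ∧ 4/5 = 3/5
(x_2 ↔ x_1) → (x_1 ∧ x_2) = 3/5 → 3/5 = 1
x_1 ↔ x_1 = 3/5 ↔ 3/5 = 1
x_2 ∧ (x_1 ↔ x_1) = 4/5 ∧ 1 = 4/5
((x_2 ↔ x_1) → (x_1 ∧ x_2)) ∧ (x_2 ∧ (x_1 ↔ x_1)) = 1 ∧ 4/5 = 4/5
¬x_1 = ¬3/5 = 0
¬x_1 ↔ x_1 = 0 ↔ 3/5 = 0
¬(¬x_1 ↔ x_1) = ¬0 = 1
(((x_2 ↔ x_1) → (x_1 ∧ x_2)) ∧ (x_2 ∧ (x_1 ↔ x_1))) → ¬(¬x_1 ↔ x_1) = 4/5 → 1 = 1
x_1 → x_2 = 3/5 → 4/5 = 1
(x_1 → x_2) ∧ x_1 = 1 ∧ 3/5 = 3/5
((((x_2 ↔ x_1) → (x_1 ∧ x_2)) ∧ (x_2 ∧ (x_1 ↔ x_1))) → ¬(¬x_1 ↔ x_1)) ↔ ((x_1 → x_2) ∧ x_1) = 1 ↔ 3/5 = 3/5
((((x_2 ↔ x_2) ↔ (x_1 ↔ x_1)) ↔ (((x_2 → x_1) ↔ x_2) → (x_2 ∧ x_2))) ↔ ¬¬(x_1 → x_1)) ↔ (((((x_2 ↔ x_1) → (x_1 ∧ x_2)) ∧ (x_2 ∧ (x_1 ↔ x_1))) → ¬(¬x_1 ↔ x_1)) ↔ ((x_1 → x_2) ∧ x_1)) = 1 ↔ 3/5 = 3/5

3/5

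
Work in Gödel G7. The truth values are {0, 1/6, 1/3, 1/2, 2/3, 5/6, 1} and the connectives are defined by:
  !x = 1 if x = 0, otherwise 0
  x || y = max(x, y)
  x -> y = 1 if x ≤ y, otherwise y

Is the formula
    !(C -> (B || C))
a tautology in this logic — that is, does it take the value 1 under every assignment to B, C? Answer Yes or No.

No

Counterexample: take B = 0, C = 0.
B || C = 0 || 0 = 0
C -> (B || C) = 0 -> 0 = 1
!(C -> (B || C)) = !1 = 0
This gives 0 ≠ 1.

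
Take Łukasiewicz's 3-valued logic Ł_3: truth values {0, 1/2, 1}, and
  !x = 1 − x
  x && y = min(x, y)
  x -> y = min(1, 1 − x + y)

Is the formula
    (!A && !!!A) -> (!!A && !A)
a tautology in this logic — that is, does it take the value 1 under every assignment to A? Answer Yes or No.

Counterexample: take A = 0.
!A = !0 = 1
!A = !0 = 1
!!A = !1 = 0
!!!A = !0 = 1
!A && !!!A = 1 && 1 = 1
!A = !0 = 1
!!A = !1 = 0
!A = !0 = 1
!!A && !A = 0 && 1 = 0
(!A && !!!A) -> (!!A && !A) = 1 -> 0 = 0
This gives 0 ≠ 1.

No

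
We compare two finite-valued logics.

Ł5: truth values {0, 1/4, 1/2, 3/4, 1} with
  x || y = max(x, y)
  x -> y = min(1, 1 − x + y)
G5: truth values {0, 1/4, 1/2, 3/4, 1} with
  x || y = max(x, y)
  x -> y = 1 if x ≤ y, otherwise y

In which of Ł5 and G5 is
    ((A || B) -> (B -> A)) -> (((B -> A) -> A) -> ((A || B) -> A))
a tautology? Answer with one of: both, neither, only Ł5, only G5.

In Ł5: every assignment gives 1 — tautology.
In G5: every assignment gives 1 — tautology.

both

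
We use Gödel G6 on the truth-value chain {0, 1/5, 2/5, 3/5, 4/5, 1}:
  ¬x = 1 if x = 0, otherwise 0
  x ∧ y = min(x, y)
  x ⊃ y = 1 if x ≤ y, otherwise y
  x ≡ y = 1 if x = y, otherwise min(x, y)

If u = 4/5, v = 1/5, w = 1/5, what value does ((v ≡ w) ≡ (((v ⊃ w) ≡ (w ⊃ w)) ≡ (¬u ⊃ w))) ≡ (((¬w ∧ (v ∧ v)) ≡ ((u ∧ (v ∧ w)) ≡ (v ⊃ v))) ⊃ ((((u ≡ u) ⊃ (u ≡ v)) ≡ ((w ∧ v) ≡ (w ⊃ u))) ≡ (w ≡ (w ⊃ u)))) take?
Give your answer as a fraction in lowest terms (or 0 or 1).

1

v ≡ w = 1/5 ≡ 1/5 = 1
v ⊃ w = 1/5 ⊃ 1/5 = 1
w ⊃ w = 1/5 ⊃ 1/5 = 1
(v ⊃ w) ≡ (w ⊃ w) = 1 ≡ 1 = 1
¬u = ¬4/5 = 0
¬u ⊃ w = 0 ⊃ 1/5 = 1
((v ⊃ w) ≡ (w ⊃ w)) ≡ (¬u ⊃ w) = 1 ≡ 1 = 1
(v ≡ w) ≡ (((v ⊃ w) ≡ (w ⊃ w)) ≡ (¬u ⊃ w)) = 1 ≡ 1 = 1
¬w = ¬1/5 = 0
v ∧ v = 1/5 ∧ 1/5 = 1/5
¬w ∧ (v ∧ v) = 0 ∧ 1/5 = 0
v ∧ w = 1/5 ∧ 1/5 = 1/5
u ∧ (v ∧ w) = 4/5 ∧ 1/5 = 1/5
v ⊃ v = 1/5 ⊃ 1/5 = 1
(u ∧ (v ∧ w)) ≡ (v ⊃ v) = 1/5 ≡ 1 = 1/5
(¬w ∧ (v ∧ v)) ≡ ((u ∧ (v ∧ w)) ≡ (v ⊃ v)) = 0 ≡ 1/5 = 0
u ≡ u = 4/5 ≡ 4/5 = 1
u ≡ v = 4/5 ≡ 1/5 = 1/5
(u ≡ u) ⊃ (u ≡ v) = 1 ⊃ 1/5 = 1/5
w ∧ v = 1/5 ∧ 1/5 = 1/5
w ⊃ u = 1/5 ⊃ 4/5 = 1
(w ∧ v) ≡ (w ⊃ u) = 1/5 ≡ 1 = 1/5
((u ≡ u) ⊃ (u ≡ v)) ≡ ((w ∧ v) ≡ (w ⊃ u)) = 1/5 ≡ 1/5 = 1
w ⊃ u = 1/5 ⊃ 4/5 = 1
w ≡ (w ⊃ u) = 1/5 ≡ 1 = 1/5
(((u ≡ u) ⊃ (u ≡ v)) ≡ ((w ∧ v) ≡ (w ⊃ u))) ≡ (w ≡ (w ⊃ u)) = 1 ≡ 1/5 = 1/5
((¬w ∧ (v ∧ v)) ≡ ((u ∧ (v ∧ w)) ≡ (v ⊃ v))) ⊃ ((((u ≡ u) ⊃ (u ≡ v)) ≡ ((w ∧ v) ≡ (w ⊃ u))) ≡ (w ≡ (w ⊃ u))) = 0 ⊃ 1/5 = 1
((v ≡ w) ≡ (((v ⊃ w) ≡ (w ⊃ w)) ≡ (¬u ⊃ w))) ≡ (((¬w ∧ (v ∧ v)) ≡ ((u ∧ (v ∧ w)) ≡ (v ⊃ v))) ⊃ ((((u ≡ u) ⊃ (u ≡ v)) ≡ ((w ∧ v) ≡ (w ⊃ u))) ≡ (w ≡ (w ⊃ u)))) = 1 ≡ 1 = 1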